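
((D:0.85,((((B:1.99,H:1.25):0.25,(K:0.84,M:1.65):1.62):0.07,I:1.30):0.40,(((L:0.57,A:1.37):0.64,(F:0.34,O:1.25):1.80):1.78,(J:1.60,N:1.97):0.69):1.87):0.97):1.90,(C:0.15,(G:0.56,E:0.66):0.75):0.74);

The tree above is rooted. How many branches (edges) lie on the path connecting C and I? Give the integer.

The MRCA of C and I is the root of the tree.
From C up to that node: 2 branches. From I up to the same node: 4 branches. Total: 2 + 4 = 6.

6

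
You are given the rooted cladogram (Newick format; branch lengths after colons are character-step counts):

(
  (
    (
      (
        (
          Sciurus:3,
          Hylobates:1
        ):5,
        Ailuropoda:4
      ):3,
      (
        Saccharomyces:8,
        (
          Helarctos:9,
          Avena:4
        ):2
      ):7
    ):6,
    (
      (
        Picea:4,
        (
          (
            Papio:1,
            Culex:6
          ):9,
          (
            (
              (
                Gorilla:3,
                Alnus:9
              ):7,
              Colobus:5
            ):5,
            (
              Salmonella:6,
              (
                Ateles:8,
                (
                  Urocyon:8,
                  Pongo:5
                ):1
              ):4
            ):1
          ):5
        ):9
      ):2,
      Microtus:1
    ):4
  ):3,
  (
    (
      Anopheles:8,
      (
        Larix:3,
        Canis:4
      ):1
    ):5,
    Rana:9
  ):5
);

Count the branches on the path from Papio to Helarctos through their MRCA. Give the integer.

The MRCA of Papio and Helarctos is the node subtending ((((Sciurus,Hylobates),Ailuropoda),(Saccharomyces,(Helarctos,Avena))),((Picea,((Papio,Culex),(((Gorilla,Alnus),Colobus),(Salmonella,(Ateles,(Urocyon,Pongo)))))),Microtus)).
From Papio up to that node: 5 branches. From Helarctos up to the same node: 4 branches. Total: 5 + 4 = 9.

9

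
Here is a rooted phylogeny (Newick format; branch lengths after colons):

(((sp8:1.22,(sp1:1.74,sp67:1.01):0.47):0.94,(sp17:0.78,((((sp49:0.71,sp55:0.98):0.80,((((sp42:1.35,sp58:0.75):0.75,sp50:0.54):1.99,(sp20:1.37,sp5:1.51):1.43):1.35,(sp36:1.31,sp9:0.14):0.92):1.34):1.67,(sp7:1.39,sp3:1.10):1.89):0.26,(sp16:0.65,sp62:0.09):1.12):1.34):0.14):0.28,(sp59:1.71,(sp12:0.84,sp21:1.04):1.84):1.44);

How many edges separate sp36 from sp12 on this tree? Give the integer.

11

The MRCA of sp36 and sp12 is the root of the tree.
From sp36 up to that node: 8 branches. From sp12 up to the same node: 3 branches. Total: 8 + 3 = 11.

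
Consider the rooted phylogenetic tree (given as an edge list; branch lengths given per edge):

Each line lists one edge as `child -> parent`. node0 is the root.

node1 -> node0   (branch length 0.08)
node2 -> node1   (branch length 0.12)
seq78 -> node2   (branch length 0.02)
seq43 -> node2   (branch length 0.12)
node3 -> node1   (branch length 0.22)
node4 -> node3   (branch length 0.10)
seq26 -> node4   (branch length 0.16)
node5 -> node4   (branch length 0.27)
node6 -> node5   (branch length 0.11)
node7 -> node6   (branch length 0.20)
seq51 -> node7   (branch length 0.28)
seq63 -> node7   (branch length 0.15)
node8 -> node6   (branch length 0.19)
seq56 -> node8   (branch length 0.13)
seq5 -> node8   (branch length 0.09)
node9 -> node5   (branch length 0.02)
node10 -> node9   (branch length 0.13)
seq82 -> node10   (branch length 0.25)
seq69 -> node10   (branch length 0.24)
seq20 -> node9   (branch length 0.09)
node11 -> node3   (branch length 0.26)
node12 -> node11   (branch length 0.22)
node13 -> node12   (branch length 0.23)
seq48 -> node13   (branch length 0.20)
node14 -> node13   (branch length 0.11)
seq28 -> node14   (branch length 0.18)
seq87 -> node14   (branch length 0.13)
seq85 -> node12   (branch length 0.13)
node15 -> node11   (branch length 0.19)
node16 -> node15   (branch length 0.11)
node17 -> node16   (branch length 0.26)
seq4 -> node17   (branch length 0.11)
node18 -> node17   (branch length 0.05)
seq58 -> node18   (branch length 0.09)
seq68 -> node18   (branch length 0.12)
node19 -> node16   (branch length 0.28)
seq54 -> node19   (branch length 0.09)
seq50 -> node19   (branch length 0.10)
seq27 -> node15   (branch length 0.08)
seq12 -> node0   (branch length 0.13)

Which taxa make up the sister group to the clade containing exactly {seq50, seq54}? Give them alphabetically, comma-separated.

seq4, seq58, seq68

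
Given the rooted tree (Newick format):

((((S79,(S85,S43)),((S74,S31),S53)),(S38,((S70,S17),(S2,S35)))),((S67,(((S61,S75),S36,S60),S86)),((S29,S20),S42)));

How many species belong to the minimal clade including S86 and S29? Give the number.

The MRCA of S86 and S29 is the node subtending ((S67,(((S61,S75),S36,S60),S86)),((S29,S20),S42)).
That clade contains 9 terminal taxa: S20, S29, S36, S42, S60, S61, S67, S75, S86.

9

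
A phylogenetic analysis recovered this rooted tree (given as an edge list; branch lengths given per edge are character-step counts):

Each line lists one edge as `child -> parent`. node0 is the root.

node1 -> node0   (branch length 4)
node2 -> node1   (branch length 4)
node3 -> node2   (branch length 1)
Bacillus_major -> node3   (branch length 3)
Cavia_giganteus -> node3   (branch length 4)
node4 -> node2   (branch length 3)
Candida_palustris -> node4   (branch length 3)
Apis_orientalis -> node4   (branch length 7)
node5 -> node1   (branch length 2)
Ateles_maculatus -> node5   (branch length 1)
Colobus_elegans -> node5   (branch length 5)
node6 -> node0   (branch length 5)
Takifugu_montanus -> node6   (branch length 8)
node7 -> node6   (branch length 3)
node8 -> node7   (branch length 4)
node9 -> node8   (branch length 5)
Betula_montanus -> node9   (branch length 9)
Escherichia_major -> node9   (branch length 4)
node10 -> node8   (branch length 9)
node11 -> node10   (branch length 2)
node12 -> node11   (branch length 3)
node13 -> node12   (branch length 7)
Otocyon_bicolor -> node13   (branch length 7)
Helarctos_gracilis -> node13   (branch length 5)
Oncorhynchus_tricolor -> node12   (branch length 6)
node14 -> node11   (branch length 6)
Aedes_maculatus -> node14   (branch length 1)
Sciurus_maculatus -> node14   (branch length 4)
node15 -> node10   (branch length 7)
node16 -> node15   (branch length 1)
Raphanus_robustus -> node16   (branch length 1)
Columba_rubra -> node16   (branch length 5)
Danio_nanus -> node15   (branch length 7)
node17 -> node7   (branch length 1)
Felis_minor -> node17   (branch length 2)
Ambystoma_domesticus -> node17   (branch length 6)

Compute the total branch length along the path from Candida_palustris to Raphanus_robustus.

44

The path runs Candida_palustris → … → MRCA → … → Raphanus_robustus; the MRCA is the root of the tree.
Branch lengths along that path: 3 + 3 + 4 + 4 + 5 + 3 + 4 + 9 + 7 + 1 + 1 = 44.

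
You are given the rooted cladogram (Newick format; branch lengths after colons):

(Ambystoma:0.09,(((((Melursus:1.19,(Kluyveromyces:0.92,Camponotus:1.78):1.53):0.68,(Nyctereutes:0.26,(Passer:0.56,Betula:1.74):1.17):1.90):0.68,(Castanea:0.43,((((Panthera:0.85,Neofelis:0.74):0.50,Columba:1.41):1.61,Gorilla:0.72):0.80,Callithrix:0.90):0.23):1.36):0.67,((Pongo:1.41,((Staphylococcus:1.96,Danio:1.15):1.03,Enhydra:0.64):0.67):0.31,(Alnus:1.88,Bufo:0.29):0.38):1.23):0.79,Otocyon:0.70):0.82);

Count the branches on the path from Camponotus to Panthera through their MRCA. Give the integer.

10

The MRCA of Camponotus and Panthera is the node subtending (((Melursus,(Kluyveromyces,Camponotus)),(Nyctereutes,(Passer,Betula))),(Castanea,((((Panthera,Neofelis),Columba),Gorilla),Callithrix))).
From Camponotus up to that node: 4 branches. From Panthera up to the same node: 6 branches. Total: 4 + 6 = 10.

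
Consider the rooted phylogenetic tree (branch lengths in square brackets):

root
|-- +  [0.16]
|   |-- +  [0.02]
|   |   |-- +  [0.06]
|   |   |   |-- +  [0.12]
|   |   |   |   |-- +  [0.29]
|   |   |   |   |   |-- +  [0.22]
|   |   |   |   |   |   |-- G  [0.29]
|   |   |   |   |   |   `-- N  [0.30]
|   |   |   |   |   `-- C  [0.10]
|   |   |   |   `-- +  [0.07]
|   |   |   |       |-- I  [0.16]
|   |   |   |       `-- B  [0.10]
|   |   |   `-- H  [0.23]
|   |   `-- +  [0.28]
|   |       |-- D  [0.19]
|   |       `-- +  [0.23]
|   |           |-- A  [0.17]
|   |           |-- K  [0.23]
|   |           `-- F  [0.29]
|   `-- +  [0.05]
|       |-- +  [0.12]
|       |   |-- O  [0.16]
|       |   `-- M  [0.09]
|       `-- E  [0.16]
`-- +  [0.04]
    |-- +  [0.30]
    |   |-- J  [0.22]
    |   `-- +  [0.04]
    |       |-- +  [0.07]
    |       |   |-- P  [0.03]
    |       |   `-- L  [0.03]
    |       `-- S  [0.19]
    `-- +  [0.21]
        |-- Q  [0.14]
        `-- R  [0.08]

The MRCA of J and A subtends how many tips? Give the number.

19

The MRCA of J and A is the root, so the clade is the entire tree.
That clade contains 19 terminal taxa: A, B, C, D, E, F, G, H, I, J, K, L, M, N, O, P, Q, R, S.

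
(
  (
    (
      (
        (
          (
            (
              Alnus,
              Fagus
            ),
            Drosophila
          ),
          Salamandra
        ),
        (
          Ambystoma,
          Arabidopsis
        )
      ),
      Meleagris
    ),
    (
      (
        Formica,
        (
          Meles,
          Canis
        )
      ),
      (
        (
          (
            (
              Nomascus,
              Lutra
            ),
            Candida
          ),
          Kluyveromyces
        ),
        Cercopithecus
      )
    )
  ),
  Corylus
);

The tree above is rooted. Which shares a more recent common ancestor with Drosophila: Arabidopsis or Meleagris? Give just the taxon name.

The MRCA of Drosophila and Arabidopsis subtends ((((Alnus,Fagus),Drosophila),Salamandra),(Ambystoma,Arabidopsis)) (6 taxa).
The MRCA of Drosophila and Meleagris subtends (((((Alnus,Fagus),Drosophila),Salamandra),(Ambystoma,Arabidopsis)),Meleagris) (7 taxa).
The first is nested inside the second, so Drosophila shares a more recent common ancestor with Arabidopsis.

Arabidopsis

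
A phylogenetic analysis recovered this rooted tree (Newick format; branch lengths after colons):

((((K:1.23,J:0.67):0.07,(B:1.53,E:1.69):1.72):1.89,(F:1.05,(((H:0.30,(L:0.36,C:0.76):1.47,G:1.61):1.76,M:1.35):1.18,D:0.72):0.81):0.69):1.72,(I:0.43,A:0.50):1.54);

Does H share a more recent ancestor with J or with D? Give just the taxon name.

D

The MRCA of H and D subtends (((H,(L,C),G),M),D) (6 taxa).
The MRCA of H and J subtends (((K,J),(B,E)),(F,(((H,(L,C),G),M),D))) (11 taxa).
The first is nested inside the second, so H shares a more recent common ancestor with D.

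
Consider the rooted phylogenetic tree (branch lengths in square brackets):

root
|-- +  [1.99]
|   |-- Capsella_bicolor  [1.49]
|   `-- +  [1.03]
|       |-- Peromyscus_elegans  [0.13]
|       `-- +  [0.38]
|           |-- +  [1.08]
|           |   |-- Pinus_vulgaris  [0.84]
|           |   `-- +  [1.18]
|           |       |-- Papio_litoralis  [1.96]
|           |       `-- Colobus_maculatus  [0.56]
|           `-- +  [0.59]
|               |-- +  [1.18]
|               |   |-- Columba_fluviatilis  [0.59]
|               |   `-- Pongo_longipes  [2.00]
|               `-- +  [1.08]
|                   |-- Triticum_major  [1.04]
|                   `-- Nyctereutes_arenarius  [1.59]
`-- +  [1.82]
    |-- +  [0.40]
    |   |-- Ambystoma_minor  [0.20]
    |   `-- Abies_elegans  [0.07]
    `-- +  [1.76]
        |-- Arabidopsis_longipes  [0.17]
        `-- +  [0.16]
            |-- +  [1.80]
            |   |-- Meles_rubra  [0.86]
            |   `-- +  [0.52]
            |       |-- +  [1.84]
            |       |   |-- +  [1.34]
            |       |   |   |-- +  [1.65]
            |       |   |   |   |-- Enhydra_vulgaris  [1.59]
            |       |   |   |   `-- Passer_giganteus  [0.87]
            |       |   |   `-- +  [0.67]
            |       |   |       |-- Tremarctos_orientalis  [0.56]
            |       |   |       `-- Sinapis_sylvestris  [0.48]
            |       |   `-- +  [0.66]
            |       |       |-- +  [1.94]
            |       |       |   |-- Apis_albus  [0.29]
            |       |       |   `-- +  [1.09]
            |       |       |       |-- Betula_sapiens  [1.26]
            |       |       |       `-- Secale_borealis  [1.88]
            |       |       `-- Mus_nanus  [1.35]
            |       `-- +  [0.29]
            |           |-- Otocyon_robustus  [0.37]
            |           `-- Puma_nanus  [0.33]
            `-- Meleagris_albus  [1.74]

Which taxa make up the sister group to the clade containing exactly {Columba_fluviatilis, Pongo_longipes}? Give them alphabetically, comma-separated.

The clade containing exactly {Columba_fluviatilis, Pongo_longipes} attaches to the tree at the node subtending ((Columba_fluviatilis,Pongo_longipes),(Triticum_major,Nyctereutes_arenarius)).
The other lineage descending from that same node — the sister group — is (Triticum_major,Nyctereutes_arenarius); its 2 tips in alphabetical order are the answer.

Nyctereutes_arenarius, Triticum_major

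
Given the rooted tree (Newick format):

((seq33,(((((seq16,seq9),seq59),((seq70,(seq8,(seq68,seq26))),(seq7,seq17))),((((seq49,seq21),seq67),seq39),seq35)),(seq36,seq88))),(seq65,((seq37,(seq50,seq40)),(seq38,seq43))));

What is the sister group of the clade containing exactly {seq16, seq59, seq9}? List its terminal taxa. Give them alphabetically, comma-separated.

seq17, seq26, seq68, seq7, seq70, seq8

The clade containing exactly {seq16, seq59, seq9} attaches to the tree at the node subtending (((seq16,seq9),seq59),((seq70,(seq8,(seq68,seq26))),(seq7,seq17))).
The other lineage descending from that same node — the sister group — is ((seq70,(seq8,(seq68,seq26))),(seq7,seq17)); its 6 tips in alphabetical order are the answer.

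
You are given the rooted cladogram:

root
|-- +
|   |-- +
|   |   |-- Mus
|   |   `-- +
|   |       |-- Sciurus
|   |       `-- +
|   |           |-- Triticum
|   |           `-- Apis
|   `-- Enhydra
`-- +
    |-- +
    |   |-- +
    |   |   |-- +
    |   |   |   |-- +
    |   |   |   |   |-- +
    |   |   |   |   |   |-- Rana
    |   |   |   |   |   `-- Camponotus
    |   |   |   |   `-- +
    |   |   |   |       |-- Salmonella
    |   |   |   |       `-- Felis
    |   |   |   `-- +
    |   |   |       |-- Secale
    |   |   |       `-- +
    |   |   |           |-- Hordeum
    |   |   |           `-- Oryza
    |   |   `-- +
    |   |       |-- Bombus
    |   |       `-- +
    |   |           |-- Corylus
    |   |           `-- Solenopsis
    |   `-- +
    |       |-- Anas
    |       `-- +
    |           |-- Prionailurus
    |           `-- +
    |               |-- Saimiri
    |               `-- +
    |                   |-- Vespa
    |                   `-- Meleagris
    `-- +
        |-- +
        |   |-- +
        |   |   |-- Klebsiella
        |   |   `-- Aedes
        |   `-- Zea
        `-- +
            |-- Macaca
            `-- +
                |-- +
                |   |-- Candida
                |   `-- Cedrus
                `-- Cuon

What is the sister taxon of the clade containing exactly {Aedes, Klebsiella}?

The clade containing exactly {Aedes, Klebsiella} attaches to the tree at the node subtending ((Klebsiella,Aedes),Zea).
The other lineage descending from that same node — the sister group — is the single tip Zea.

Zea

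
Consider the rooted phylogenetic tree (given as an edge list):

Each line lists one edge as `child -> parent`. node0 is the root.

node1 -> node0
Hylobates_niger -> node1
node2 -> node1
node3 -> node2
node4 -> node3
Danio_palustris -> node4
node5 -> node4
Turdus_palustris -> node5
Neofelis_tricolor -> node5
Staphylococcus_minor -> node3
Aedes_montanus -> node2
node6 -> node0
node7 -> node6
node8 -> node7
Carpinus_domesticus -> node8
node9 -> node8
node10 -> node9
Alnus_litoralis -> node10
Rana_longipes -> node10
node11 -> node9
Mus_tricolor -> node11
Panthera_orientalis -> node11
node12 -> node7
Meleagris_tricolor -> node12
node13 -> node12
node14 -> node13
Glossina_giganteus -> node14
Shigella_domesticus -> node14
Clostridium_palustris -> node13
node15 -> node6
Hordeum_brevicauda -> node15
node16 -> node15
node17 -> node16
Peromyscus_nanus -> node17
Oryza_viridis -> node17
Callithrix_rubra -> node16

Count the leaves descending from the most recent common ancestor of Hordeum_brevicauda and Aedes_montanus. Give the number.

19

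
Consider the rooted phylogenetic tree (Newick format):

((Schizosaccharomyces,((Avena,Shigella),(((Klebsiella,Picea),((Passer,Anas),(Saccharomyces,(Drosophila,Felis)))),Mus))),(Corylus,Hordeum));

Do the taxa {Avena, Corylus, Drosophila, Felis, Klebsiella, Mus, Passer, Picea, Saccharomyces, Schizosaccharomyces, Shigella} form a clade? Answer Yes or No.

The MRCA of the listed taxa is the root, so the smallest clade containing them is the whole tree.
That clade also contains Anas, Hordeum, which are not in the proposed group, so the group is not monophyletic.

No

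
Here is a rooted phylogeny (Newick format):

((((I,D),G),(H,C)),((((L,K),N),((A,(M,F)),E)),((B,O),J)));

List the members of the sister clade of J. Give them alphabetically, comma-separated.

B, O

J attaches to the tree at the node subtending ((B,O),J).
The other lineage descending from that same node — the sister group — is (B,O); its 2 tips in alphabetical order are the answer.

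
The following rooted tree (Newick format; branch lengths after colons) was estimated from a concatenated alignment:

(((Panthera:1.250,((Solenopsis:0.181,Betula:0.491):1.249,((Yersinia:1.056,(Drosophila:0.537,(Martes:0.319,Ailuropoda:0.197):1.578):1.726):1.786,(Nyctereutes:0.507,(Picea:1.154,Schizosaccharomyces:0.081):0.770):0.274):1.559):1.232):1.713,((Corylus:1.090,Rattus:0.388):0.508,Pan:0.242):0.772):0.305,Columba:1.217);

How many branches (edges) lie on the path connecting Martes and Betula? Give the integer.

7

The MRCA of Martes and Betula is the node subtending ((Solenopsis,Betula),((Yersinia,(Drosophila,(Martes,Ailuropoda))),(Nyctereutes,(Picea,Schizosaccharomyces)))).
From Martes up to that node: 5 branches. From Betula up to the same node: 2 branches. Total: 5 + 2 = 7.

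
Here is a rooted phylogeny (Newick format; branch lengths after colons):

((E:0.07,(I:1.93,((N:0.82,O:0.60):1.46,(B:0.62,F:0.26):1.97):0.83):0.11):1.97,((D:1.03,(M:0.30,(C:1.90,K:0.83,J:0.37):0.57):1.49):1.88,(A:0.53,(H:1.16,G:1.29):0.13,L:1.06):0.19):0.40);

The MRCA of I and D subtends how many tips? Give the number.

15

The MRCA of I and D is the root, so the clade is the entire tree.
That clade contains 15 terminal taxa: A, B, C, D, E, F, G, H, I, J, K, L, M, N, O.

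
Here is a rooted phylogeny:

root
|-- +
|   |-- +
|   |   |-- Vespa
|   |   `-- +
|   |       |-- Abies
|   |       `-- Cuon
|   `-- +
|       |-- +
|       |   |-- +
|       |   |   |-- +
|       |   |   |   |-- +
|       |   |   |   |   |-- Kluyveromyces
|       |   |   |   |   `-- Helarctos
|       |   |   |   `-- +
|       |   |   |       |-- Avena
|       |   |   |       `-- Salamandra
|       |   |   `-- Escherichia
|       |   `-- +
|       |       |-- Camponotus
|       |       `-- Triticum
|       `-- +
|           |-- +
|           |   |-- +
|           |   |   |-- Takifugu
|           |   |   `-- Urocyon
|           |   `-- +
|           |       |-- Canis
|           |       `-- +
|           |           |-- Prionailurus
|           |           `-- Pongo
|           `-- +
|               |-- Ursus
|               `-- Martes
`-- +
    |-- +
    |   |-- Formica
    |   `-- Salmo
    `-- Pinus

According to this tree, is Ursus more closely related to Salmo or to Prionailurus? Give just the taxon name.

Prionailurus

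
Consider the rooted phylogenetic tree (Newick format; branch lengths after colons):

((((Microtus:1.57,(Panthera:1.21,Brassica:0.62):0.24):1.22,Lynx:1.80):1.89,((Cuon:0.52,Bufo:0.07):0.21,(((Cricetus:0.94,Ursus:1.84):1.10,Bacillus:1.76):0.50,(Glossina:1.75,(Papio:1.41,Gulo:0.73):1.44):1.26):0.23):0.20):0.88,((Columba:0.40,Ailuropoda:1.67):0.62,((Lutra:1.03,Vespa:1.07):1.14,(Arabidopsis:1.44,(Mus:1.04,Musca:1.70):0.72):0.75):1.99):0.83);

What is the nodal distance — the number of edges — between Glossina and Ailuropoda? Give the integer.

8

The MRCA of Glossina and Ailuropoda is the root of the tree.
From Glossina up to that node: 5 branches. From Ailuropoda up to the same node: 3 branches. Total: 5 + 3 = 8.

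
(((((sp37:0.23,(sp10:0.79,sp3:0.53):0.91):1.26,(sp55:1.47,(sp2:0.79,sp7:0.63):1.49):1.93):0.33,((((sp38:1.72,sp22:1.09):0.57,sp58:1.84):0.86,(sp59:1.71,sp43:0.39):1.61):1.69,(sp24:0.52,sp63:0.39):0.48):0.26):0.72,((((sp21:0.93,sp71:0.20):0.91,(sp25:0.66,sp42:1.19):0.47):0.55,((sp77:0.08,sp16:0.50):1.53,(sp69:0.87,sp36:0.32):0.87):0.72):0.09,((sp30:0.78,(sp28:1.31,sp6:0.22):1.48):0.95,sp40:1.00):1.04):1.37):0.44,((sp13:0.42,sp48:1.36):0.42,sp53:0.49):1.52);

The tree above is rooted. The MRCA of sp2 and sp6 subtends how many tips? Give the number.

25

The MRCA of sp2 and sp6 is the node subtending ((((sp37,(sp10,sp3)),(sp55,(sp2,sp7))),((((sp38,sp22),sp58),(sp59,sp43)),(sp24,sp63))),((((sp21,sp71),(sp25,sp42)),((sp77,sp16),(sp69,sp36))),((sp30,(sp28,sp6)),sp40))).
That clade contains 25 terminal taxa: sp10, sp16, sp2, sp21, sp22, sp24, sp25, sp28, sp3, sp30, sp36, sp37, sp38, sp40, sp42, sp43, sp55, sp58, sp59, sp6, sp63, sp69, sp7, sp71, sp77.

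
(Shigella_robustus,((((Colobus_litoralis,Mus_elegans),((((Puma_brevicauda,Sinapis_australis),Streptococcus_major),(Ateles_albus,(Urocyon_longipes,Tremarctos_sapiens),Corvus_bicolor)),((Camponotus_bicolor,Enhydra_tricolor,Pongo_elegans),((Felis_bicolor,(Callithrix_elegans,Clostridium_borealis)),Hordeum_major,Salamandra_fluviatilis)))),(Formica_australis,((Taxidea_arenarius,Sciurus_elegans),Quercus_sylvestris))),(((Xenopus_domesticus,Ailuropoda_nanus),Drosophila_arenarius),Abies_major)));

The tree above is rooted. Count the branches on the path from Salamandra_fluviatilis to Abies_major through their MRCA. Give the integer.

8

The MRCA of Salamandra_fluviatilis and Abies_major is the node subtending ((((Colobus_litoralis,Mus_elegans),((((Puma_brevicauda,Sinapis_australis),Streptococcus_major),(Ateles_albus,(Urocyon_longipes,Tremarctos_sapiens),Corvus_bicolor)),((Camponotus_bicolor,Enhydra_tricolor,Pongo_elegans),((Felis_bicolor,(Callithrix_elegans,Clostridium_borealis)),Hordeum_major,Salamandra_fluviatilis)))),(Formica_australis,((Taxidea_arenarius,Sciurus_elegans),Quercus_sylvestris))),(((Xenopus_domesticus,Ailuropoda_nanus),Drosophila_arenarius),Abies_major)).
From Salamandra_fluviatilis up to that node: 6 branches. From Abies_major up to the same node: 2 branches. Total: 6 + 2 = 8.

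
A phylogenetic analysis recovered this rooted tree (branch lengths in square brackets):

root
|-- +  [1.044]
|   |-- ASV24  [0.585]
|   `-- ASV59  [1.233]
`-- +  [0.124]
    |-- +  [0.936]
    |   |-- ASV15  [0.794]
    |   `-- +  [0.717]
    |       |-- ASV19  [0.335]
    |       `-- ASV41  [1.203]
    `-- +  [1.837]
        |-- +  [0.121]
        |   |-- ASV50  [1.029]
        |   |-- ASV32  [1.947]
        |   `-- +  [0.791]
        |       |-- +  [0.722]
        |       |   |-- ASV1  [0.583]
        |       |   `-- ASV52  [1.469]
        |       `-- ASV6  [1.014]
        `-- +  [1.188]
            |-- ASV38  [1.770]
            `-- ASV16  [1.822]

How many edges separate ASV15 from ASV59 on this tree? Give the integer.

5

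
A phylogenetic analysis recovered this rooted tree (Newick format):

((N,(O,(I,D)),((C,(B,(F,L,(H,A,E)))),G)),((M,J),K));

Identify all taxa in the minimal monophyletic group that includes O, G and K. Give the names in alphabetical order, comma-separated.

Tracing O: it sits inside (O,(I,D)).
Tracing G: it sits inside ((C,(B,(F,L,(H,A,E)))),G).
Tracing K: it sits inside ((M,J),K).
The smallest clade enclosing all 3 is the whole tree (their MRCA is the root), so the answer is all 15 tips in alphabetical order.

A, B, C, D, E, F, G, H, I, J, K, L, M, N, O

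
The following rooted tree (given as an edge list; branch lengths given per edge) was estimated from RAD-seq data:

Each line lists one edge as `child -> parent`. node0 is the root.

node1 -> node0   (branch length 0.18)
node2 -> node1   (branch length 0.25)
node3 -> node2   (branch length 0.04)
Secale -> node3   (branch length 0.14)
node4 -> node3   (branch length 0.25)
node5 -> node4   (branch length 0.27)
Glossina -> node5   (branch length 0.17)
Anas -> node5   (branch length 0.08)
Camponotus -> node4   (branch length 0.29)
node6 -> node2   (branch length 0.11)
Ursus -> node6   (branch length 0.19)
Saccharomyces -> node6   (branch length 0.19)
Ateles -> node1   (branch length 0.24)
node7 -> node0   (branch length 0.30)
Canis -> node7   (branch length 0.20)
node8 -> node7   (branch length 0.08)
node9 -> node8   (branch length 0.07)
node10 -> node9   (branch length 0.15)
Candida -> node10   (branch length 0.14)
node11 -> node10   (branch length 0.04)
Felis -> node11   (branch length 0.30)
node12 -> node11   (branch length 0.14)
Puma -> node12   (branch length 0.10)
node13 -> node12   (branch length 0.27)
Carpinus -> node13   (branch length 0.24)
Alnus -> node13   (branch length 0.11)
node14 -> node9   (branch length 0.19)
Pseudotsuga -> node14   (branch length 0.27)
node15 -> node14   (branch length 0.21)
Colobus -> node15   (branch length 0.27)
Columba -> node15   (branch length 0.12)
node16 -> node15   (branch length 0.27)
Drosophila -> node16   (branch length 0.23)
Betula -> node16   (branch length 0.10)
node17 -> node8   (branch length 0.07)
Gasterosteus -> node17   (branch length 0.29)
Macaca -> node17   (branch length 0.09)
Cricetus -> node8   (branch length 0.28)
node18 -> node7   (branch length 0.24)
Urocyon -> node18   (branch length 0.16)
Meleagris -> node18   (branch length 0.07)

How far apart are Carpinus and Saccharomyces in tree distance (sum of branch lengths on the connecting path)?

2.02

The path runs Carpinus → … → MRCA → … → Saccharomyces; the MRCA is the root of the tree.
Branch lengths along that path: 0.24 + 0.27 + 0.14 + 0.04 + 0.15 + 0.07 + 0.08 + 0.30 + 0.18 + 0.25 + 0.11 + 0.19 = 2.02.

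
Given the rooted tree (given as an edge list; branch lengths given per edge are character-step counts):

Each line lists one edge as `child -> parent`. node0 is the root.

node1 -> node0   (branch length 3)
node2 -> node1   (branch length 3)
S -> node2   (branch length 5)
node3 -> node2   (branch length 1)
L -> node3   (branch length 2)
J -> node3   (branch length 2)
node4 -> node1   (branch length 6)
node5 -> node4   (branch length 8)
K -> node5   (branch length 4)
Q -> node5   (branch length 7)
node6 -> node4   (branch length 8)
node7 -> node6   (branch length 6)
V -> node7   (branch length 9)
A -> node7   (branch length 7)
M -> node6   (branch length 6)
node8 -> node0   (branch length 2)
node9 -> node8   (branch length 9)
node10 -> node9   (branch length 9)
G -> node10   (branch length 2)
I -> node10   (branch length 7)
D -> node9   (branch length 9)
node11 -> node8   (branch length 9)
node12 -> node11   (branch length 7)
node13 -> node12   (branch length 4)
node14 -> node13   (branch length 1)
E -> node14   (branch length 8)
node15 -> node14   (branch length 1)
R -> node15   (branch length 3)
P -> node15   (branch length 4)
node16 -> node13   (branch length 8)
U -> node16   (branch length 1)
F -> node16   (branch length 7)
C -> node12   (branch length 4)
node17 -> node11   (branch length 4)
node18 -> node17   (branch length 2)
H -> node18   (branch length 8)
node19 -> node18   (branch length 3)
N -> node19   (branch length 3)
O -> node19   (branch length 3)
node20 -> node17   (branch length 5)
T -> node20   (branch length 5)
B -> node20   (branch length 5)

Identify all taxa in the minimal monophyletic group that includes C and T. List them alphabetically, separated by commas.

Tracing C: it sits inside (((E,(R,P)),(U,F)),C).
Tracing T: it sits inside (T,B).
The smallest clade enclosing both is ((((E,(R,P)),(U,F)),C),((H,(N,O)),(T,B))); the answer is its 11 terminal taxa in alphabetical order.

B, C, E, F, H, N, O, P, R, T, U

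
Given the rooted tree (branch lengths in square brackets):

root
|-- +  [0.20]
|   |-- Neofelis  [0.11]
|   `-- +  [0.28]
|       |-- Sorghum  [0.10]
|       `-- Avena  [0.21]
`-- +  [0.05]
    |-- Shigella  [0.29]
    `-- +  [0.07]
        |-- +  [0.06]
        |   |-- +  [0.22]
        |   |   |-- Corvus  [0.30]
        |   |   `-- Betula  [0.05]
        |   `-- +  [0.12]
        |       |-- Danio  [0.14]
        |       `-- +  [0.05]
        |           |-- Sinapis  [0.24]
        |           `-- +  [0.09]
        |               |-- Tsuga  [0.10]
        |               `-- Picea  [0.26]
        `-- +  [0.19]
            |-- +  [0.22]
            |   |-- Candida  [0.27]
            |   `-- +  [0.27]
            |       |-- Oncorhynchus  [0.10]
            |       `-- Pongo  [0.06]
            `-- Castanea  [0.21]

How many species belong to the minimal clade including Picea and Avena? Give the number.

14

The MRCA of Picea and Avena is the root, so the clade is the entire tree.
That clade contains 14 terminal taxa: Avena, Betula, Candida, Castanea, Corvus, Danio, Neofelis, Oncorhynchus, Picea, Pongo, Shigella, Sinapis, Sorghum, Tsuga.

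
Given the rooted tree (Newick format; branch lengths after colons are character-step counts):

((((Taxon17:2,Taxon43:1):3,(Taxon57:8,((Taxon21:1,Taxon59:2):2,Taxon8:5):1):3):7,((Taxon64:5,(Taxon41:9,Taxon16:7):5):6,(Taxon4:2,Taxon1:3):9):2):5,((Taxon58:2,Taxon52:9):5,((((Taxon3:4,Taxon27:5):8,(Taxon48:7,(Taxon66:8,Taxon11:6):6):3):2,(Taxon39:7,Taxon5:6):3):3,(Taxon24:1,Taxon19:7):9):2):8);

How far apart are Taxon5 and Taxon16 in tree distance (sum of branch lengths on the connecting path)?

The path runs Taxon5 → … → MRCA → … → Taxon16; the MRCA is the root of the tree.
Branch lengths along that path: 6 + 3 + 3 + 2 + 8 + 5 + 2 + 6 + 5 + 7 = 47.

47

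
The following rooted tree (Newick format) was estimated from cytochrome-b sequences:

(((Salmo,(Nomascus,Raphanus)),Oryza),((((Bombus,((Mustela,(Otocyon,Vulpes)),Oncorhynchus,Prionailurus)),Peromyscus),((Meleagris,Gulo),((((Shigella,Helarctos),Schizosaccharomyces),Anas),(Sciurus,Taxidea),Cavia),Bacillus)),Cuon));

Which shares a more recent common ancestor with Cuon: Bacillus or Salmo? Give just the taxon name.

Bacillus

The MRCA of Cuon and Bacillus subtends ((((Bombus,((Mustela,(Otocyon,Vulpes)),Oncorhynchus,Prionailurus)),Peromyscus),((Meleagris,Gulo),((((Shigella,Helarctos),Schizosaccharomyces),Anas),(Sciurus,Taxidea),Cavia),Bacillus)),Cuon) (18 taxa).
The MRCA of Cuon and Salmo is the root, subtending the entire tree (22 taxa).
The first is nested inside the second, so Cuon shares a more recent common ancestor with Bacillus.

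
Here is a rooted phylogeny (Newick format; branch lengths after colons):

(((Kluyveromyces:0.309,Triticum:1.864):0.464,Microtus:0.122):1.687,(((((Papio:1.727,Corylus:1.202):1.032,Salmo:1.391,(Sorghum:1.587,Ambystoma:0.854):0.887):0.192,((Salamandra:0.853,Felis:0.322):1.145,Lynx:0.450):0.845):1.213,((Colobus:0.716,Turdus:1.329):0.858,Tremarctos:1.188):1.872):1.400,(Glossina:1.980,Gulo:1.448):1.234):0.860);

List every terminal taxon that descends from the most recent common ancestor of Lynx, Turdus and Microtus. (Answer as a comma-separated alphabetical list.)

Ambystoma, Colobus, Corylus, Felis, Glossina, Gulo, Kluyveromyces, Lynx, Microtus, Papio, Salamandra, Salmo, Sorghum, Tremarctos, Triticum, Turdus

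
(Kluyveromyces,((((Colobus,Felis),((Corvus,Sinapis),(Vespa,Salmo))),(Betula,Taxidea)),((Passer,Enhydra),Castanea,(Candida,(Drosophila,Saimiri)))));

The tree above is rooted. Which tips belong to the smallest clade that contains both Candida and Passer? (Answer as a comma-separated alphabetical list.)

Candida, Castanea, Drosophila, Enhydra, Passer, Saimiri

Tracing Candida: it sits inside (Candida,(Drosophila,Saimiri)).
Tracing Passer: it sits inside (Passer,Enhydra).
The smallest clade enclosing both is ((Passer,Enhydra),Castanea,(Candida,(Drosophila,Saimiri))); the answer is its 6 terminal taxa in alphabetical order.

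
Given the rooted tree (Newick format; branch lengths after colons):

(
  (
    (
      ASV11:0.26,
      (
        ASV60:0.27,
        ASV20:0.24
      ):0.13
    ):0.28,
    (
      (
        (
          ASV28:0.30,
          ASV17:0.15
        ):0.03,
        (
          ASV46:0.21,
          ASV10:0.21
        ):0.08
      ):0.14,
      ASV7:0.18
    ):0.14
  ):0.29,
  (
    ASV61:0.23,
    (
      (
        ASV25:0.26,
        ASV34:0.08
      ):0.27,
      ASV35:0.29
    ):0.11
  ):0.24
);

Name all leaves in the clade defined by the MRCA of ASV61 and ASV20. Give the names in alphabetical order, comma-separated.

ASV10, ASV11, ASV17, ASV20, ASV25, ASV28, ASV34, ASV35, ASV46, ASV60, ASV61, ASV7

Tracing ASV61: it sits inside (ASV61,((ASV25,ASV34),ASV35)).
Tracing ASV20: it sits inside (ASV60,ASV20).
The smallest clade enclosing both is the whole tree (their MRCA is the root), so the answer is all 12 tips in alphabetical order.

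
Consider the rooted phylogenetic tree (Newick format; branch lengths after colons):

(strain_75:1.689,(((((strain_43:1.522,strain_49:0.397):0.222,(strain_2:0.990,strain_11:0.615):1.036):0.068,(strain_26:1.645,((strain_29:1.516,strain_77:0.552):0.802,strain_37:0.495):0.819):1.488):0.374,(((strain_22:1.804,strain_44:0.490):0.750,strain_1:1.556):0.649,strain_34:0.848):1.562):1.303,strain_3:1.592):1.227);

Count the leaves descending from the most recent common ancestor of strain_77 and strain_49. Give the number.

The MRCA of strain_77 and strain_49 is the node subtending (((strain_43,strain_49),(strain_2,strain_11)),(strain_26,((strain_29,strain_77),strain_37))).
That clade contains 8 terminal taxa: strain_11, strain_2, strain_26, strain_29, strain_37, strain_43, strain_49, strain_77.

8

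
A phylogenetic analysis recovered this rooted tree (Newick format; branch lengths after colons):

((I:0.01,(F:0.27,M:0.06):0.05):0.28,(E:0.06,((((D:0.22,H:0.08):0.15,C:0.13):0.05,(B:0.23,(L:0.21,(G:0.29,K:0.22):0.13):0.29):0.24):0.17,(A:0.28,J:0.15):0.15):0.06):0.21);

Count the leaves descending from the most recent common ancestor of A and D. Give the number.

9

The MRCA of A and D is the node subtending ((((D,H),C),(B,(L,(G,K)))),(A,J)).
That clade contains 9 terminal taxa: A, B, C, D, G, H, J, K, L.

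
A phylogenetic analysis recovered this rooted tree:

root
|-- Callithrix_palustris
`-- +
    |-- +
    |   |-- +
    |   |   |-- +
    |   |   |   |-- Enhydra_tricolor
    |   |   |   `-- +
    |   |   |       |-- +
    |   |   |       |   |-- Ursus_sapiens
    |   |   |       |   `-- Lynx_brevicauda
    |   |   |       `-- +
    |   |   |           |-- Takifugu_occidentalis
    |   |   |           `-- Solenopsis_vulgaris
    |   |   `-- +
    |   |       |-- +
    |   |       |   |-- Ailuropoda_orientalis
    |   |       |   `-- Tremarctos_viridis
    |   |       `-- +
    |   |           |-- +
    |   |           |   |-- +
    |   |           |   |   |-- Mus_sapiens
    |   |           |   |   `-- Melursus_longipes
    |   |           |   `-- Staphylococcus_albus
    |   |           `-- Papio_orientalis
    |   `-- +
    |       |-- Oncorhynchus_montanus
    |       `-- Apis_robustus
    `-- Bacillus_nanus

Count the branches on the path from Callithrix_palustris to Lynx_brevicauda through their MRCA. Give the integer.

The MRCA of Callithrix_palustris and Lynx_brevicauda is the root of the tree.
From Callithrix_palustris up to that node: 1 branch. From Lynx_brevicauda up to the same node: 7 branches. Total: 1 + 7 = 8.

8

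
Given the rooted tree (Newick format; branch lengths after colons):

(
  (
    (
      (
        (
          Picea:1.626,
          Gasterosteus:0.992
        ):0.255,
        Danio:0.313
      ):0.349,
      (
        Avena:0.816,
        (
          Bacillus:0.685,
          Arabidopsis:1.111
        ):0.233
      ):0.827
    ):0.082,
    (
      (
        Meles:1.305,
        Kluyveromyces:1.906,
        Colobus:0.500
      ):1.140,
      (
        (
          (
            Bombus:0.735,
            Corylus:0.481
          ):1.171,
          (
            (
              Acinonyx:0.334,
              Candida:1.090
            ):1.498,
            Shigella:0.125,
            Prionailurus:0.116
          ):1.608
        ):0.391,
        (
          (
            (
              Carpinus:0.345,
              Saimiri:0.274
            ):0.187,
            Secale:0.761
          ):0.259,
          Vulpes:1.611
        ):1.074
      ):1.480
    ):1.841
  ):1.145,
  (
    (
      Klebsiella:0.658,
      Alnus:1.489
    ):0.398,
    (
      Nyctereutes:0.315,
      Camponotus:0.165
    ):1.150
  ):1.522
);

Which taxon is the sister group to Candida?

Candida attaches to the tree at the node subtending (Acinonyx,Candida).
The other lineage descending from that same node — the sister group — is the single tip Acinonyx.

Acinonyx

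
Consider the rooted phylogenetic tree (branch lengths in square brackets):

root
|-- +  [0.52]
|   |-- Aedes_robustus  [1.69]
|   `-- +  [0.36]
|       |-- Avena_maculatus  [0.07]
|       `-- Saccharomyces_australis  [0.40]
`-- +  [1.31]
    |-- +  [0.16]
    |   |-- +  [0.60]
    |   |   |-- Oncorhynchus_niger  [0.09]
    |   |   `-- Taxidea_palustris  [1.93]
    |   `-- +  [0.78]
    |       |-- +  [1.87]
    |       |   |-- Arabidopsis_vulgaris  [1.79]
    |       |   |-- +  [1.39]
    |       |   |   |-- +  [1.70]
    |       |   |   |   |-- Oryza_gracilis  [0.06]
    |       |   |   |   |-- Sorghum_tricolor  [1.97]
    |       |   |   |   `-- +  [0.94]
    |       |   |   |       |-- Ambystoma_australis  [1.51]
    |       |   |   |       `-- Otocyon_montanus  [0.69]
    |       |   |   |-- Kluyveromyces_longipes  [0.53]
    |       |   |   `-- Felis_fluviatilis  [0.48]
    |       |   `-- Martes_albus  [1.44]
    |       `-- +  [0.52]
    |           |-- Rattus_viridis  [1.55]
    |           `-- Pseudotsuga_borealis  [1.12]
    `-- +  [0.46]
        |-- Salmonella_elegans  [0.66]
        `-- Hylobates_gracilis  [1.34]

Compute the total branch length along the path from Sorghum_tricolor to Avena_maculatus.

The path runs Sorghum_tricolor → … → MRCA → … → Avena_maculatus; the MRCA is the root of the tree.
Branch lengths along that path: 1.97 + 1.70 + 1.39 + 1.87 + 0.78 + 0.16 + 1.31 + 0.52 + 0.36 + 0.07 = 10.13.

10.13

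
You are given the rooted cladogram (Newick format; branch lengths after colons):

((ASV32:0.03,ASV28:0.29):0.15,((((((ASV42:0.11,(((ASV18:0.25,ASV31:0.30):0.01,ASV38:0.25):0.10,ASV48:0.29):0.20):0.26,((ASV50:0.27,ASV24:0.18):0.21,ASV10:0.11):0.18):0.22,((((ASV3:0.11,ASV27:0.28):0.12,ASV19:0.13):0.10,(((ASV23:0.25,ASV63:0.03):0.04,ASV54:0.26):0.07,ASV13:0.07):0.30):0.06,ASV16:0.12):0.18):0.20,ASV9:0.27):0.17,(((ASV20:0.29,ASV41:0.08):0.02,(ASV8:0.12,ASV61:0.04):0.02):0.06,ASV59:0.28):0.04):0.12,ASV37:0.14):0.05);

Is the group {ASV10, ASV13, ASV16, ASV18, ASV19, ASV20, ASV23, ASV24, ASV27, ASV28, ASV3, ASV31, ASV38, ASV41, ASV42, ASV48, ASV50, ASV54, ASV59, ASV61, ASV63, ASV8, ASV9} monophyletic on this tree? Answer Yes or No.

No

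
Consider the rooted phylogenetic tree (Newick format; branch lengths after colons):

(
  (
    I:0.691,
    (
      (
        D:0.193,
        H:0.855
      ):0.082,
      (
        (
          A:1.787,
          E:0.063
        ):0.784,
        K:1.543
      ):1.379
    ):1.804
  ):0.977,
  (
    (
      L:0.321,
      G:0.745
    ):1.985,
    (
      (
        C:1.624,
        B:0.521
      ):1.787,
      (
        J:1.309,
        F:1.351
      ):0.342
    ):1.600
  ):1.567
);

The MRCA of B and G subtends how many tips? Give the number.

6

The MRCA of B and G is the node subtending ((L,G),((C,B),(J,F))).
That clade contains 6 terminal taxa: B, C, F, G, J, L.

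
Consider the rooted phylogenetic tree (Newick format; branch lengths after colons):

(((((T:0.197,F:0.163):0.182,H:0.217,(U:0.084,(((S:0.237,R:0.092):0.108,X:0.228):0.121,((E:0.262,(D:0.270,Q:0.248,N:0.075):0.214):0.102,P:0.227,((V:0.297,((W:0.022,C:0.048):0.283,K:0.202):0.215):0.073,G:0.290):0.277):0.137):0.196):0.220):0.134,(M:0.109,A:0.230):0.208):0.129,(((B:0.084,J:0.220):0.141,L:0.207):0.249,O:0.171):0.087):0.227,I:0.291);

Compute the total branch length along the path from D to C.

1.482

The path runs D → … → MRCA → … → C; the MRCA is the node subtending ((E,(D,Q,N)),P,((V,((W,C),K)),G)).
Branch lengths along that path: 0.270 + 0.214 + 0.102 + 0.277 + 0.073 + 0.215 + 0.283 + 0.048 = 1.482.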